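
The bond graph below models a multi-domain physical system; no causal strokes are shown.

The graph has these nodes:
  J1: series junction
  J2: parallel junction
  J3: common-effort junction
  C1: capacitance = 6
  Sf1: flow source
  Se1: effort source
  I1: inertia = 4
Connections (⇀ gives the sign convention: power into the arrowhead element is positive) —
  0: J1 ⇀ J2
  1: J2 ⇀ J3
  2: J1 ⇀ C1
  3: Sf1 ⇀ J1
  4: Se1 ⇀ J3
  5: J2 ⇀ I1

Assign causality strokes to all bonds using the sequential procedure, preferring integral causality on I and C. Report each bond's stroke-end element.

β3 stroke at Sf1  (Sf1 (Sf) sets flow on bond)
β4 stroke at J3  (Se1 (Se) sets effort on bond)
β0 stroke at J1  (1-jn J1 has f-setter on 3)
β2 stroke at J1  (1-jn J1 has f-setter on 3)
β1 stroke at J2  (common-e at J3 fixed by 4)
β5 stroke at I1  (J2: bond 1 brought effort, rest push out)

#0 →J1
#1 →J2
#2 →J1
#3 →Sf1
#4 →J3
#5 →I1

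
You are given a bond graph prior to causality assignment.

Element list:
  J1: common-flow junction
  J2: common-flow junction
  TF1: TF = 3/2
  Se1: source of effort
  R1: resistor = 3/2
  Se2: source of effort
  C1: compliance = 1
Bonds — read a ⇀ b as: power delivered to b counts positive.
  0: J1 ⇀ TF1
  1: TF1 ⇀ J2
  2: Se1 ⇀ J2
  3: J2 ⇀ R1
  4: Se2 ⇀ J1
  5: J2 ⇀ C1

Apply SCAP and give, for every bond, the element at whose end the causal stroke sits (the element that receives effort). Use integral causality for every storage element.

bond 0 stroke→TF1
bond 1 stroke→J2
bond 2 stroke→J2
bond 3 stroke→R1
bond 4 stroke→J1
bond 5 stroke→J2

β2 stroke at J2  (Se1 fixes effort; stroke away)
β4 stroke at J1  (Se2 (Se) sets effort on bond)
β0 stroke at TF1  (J1: last free bond brings flow in)
β1 stroke at J2  (TF TF1: opposite of bond 0)
β5 stroke at J2  (C1 outputs effort q/C1)
β3 stroke at R1  (J2 needs exactly one f-in)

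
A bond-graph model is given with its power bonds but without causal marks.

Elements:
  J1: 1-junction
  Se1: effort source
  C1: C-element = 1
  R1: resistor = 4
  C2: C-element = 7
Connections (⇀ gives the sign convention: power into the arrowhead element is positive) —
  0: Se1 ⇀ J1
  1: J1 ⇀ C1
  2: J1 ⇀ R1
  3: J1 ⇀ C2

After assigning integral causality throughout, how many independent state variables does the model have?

2  (C1, C2 all integral)

#0 stroke at J1  (Se1 fixes effort; stroke away)
#1 stroke at J1  (C1 outputs effort q/C1)
#3 stroke at J1  (prefer integral on C2)
#2 stroke at R1  (J1 needs exactly one f-in)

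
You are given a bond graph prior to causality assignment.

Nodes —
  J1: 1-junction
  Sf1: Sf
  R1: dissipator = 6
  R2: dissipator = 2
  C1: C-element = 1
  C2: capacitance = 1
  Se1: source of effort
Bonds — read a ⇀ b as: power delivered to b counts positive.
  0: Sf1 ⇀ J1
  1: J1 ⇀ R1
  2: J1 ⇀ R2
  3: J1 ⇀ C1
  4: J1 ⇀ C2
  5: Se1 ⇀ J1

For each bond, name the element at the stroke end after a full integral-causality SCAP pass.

bond 0 stroke→Sf1
bond 1 stroke→J1
bond 2 stroke→J1
bond 3 stroke→J1
bond 4 stroke→J1
bond 5 stroke→J1

#0 stroke→Sf1  (Sf1 fixes flow; stroke at Sf1)
#5 stroke→J1  (Se1 fixes effort; stroke away)
#1 stroke→J1  (J1 flow already set via bond 0)
#2 stroke→J1  (J1: bond 0 brought flow, rest push out)
#3 stroke→J1  (common-f at J1 fixed by 0)
#4 stroke→J1  (common-f at J1 fixed by 0)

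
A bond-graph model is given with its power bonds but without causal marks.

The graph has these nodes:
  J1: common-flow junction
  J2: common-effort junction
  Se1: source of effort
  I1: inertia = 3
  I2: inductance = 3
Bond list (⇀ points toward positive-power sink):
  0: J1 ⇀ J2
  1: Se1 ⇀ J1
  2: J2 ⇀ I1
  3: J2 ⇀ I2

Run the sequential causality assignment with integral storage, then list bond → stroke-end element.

#0 →J2
#1 →J1
#2 →I1
#3 →I2

b1 |J1  (source Se1 imposes e)
b0 |J2  (closing 1-jn rule on J1)
b2 |I1  (0-jn J2 has e-setter on 0)
b3 |I2  (common-e at J2 fixed by 0)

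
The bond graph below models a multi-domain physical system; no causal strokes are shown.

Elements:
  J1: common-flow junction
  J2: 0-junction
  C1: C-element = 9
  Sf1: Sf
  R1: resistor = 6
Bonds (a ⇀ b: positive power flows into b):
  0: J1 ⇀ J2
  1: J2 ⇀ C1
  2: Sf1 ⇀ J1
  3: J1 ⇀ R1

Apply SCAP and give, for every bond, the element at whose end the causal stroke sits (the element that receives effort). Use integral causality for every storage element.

#2 stroke at Sf1  (Sf1 (Sf) sets flow on bond)
#0 stroke at J1  (1-jn J1 has f-setter on 2)
#3 stroke at J1  (1-jn J1 has f-setter on 2)
#1 stroke at J2  (closing 0-jn rule on J2)

β0 |J1
β1 |J2
β2 |Sf1
β3 |J1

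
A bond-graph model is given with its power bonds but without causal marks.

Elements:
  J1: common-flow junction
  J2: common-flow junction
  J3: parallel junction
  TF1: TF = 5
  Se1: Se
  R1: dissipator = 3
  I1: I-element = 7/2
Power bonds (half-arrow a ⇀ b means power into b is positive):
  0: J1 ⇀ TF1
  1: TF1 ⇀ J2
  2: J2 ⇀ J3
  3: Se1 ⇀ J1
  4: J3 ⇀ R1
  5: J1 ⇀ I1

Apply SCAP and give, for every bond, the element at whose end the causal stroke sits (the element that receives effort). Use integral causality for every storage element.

bond 3 stroke at J1  (Se1: effort source, stroke at far end)
bond 5 stroke at I1  (prefer integral on I1)
bond 0 stroke at J1  (J1: bond 5 brought flow, rest push out)
bond 1 stroke at TF1  (TF1: transformer flips bond 0)
bond 2 stroke at J2  (J2 flow already set via bond 1)
bond 4 stroke at J3  (J3 needs exactly one e-in)

b0 |J1
b1 |TF1
b2 |J2
b3 |J1
b4 |J3
b5 |I1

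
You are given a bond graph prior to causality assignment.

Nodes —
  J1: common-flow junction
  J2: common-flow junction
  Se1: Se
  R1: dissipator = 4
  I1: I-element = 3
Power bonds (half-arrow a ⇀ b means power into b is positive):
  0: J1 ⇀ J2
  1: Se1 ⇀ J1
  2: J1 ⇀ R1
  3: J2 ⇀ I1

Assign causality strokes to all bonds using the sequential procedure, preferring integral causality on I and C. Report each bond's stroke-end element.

b0 stroke at J2
b1 stroke at J1
b2 stroke at J1
b3 stroke at I1

b1 stroke at J1  (Se1 fixes effort; stroke away)
b3 stroke at I1  (I1: I, integral causality)
b0 stroke at J2  (J2: bond 3 brought flow, rest push out)
b2 stroke at J1  (common-f at J1 fixed by 0)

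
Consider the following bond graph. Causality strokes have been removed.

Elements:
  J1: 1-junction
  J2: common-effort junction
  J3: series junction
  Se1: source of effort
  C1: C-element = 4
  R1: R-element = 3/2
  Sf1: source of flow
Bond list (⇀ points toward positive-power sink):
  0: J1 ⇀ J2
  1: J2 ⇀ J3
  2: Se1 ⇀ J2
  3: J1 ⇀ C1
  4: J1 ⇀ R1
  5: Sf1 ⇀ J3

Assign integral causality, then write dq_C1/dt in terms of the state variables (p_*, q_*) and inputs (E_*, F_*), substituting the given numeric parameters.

bond 2 stroke at J2  (source Se1 imposes e)
bond 5 stroke at Sf1  (Sf1 fixes flow; stroke at Sf1)
bond 0 stroke at J1  (common-e at J2 fixed by 2)
bond 1 stroke at J3  (J2: bond 2 brought effort, rest push out)
bond 3 stroke at J1  (prefer integral on C1)
bond 4 stroke at R1  (J1 needs exactly one f-in)

dq_C1/dt = -2*E_Se1/3 - q_C1/6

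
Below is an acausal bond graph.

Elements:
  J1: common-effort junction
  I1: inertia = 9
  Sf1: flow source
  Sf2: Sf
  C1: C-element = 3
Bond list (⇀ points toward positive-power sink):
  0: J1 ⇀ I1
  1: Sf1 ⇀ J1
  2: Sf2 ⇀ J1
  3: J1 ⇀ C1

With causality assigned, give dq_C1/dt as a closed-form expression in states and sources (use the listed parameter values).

dq_C1/dt = F_Sf1 + F_Sf2 - p_I1/9

b1 stroke at Sf1  (source Sf1 imposes f)
b2 stroke at Sf2  (Sf2 (Sf) sets flow on bond)
b0 stroke at I1  (I1: I, integral causality)
b3 stroke at J1  (J1 needs exactly one e-in)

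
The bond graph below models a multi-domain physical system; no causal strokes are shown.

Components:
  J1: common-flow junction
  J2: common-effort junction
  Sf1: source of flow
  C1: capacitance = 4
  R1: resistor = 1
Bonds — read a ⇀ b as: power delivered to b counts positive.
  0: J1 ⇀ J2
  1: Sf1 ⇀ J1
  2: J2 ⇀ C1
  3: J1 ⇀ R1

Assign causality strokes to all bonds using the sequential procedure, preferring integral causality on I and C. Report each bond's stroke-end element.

bond 0 →J1
bond 1 →Sf1
bond 2 →J2
bond 3 →J1

bond 1 stroke→Sf1  (Sf1 (Sf) sets flow on bond)
bond 0 stroke→J1  (1-jn J1 has f-setter on 1)
bond 3 stroke→J1  (1-jn J1 has f-setter on 1)
bond 2 stroke→J2  (J2 needs exactly one e-in)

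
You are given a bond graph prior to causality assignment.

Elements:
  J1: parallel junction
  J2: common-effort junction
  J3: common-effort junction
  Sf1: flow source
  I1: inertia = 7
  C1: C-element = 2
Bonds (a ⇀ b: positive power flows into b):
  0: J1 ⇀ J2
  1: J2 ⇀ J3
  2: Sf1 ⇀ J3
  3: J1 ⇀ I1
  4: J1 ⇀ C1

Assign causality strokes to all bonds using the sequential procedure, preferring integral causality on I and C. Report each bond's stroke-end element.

#0 |J2
#1 |J3
#2 |Sf1
#3 |I1
#4 |J1

bond 2 stroke→Sf1  (Sf1 (Sf) sets flow on bond)
bond 1 stroke→J3  (closing 0-jn rule on J3)
bond 0 stroke→J2  (closing 0-jn rule on J2)
bond 3 stroke→I1  (I1 integral (f out))
bond 4 stroke→J1  (J1 needs exactly one e-in)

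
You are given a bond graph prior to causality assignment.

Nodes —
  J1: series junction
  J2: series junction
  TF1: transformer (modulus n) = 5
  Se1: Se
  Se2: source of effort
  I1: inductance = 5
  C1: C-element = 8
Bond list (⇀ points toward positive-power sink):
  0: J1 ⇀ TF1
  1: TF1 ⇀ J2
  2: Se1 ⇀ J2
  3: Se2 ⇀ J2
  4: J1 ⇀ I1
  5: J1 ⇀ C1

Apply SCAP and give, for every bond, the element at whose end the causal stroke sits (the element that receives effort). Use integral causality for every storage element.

β2 |J2  (Se1 (Se) sets effort on bond)
β3 |J2  (Se2: effort source, stroke at far end)
β1 |TF1  (J2: last free bond brings flow in)
β0 |J1  (TF1 one-in-one-out from 1)
β4 |I1  (I1 integral (f out))
β5 |J1  (J1 flow already set via bond 4)

b0 |J1
b1 |TF1
b2 |J2
b3 |J2
b4 |I1
b5 |J1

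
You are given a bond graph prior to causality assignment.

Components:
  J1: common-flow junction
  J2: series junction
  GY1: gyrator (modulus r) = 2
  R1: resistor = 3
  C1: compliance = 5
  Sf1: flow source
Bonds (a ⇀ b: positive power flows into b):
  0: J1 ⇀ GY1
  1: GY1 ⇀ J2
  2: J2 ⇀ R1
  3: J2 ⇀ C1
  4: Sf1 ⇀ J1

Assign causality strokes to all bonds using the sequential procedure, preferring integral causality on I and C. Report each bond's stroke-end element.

β0 →J1
β1 →J2
β2 →R1
β3 →J2
β4 →Sf1

bond 4 |Sf1  (source Sf1 imposes f)
bond 0 |J1  (J1 flow already set via bond 4)
bond 1 |J2  (GY1: gyrator matches bond 0)
bond 3 |J2  (C1 integral (e out))
bond 2 |R1  (closing 1-jn rule on J2)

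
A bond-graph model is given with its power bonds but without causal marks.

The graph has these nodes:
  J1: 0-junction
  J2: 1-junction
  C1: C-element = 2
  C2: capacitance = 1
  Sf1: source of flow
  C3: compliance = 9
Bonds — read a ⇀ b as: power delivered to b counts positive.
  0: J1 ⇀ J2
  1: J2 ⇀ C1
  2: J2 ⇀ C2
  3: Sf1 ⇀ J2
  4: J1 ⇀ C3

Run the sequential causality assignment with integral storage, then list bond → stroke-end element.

#0 stroke→J2
#1 stroke→J2
#2 stroke→J2
#3 stroke→Sf1
#4 stroke→J1

bond 3 stroke at Sf1  (Sf1: flow source, stroke at near end)
bond 0 stroke at J2  (1-jn J2 has f-setter on 3)
bond 1 stroke at J2  (J2 flow already set via bond 3)
bond 2 stroke at J2  (1-jn J2 has f-setter on 3)
bond 4 stroke at J1  (only one effort-in slot at J1)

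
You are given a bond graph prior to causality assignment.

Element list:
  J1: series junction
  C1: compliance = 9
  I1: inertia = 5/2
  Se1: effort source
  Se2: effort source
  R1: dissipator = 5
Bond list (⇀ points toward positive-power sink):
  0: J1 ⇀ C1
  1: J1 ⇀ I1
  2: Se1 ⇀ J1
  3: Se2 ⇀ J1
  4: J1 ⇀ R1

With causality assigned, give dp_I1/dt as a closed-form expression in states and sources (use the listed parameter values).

dp_I1/dt = E_Se1 + E_Se2 - 2*p_I1 - q_C1/9

#2 →J1  (Se1: effort source, stroke at far end)
#3 →J1  (Se2 fixes effort; stroke away)
#0 →J1  (C1 outputs effort q/C1)
#1 →I1  (I1 outputs flow p/I1)
#4 →J1  (J1: bond 1 brought flow, rest push out)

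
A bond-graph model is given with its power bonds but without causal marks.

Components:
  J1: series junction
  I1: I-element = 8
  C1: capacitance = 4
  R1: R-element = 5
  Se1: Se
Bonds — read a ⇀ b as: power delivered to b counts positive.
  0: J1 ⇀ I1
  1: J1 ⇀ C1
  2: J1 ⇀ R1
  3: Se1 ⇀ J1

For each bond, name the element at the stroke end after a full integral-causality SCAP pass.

b3 |J1  (Se1: effort source, stroke at far end)
b0 |I1  (I1: I, integral causality)
b1 |J1  (common-f at J1 fixed by 0)
b2 |J1  (common-f at J1 fixed by 0)

#0 |I1
#1 |J1
#2 |J1
#3 |J1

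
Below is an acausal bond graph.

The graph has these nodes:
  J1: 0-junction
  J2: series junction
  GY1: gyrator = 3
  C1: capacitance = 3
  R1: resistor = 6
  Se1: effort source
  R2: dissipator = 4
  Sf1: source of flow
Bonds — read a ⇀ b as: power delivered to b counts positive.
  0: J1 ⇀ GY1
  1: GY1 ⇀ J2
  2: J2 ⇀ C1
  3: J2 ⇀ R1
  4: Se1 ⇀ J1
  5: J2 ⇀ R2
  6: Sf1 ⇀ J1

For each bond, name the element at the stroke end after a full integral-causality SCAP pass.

bond 0 stroke at GY1
bond 1 stroke at GY1
bond 2 stroke at J2
bond 3 stroke at J2
bond 4 stroke at J1
bond 5 stroke at J2
bond 6 stroke at Sf1

β4 →J1  (Se1: effort source, stroke at far end)
β6 →Sf1  (source Sf1 imposes f)
β0 →GY1  (J1: bond 4 brought effort, rest push out)
β1 →GY1  (GY1: gyrator matches bond 0)
β2 →J2  (J2 flow already set via bond 1)
β3 →J2  (J2: bond 1 brought flow, rest push out)
β5 →J2  (common-f at J2 fixed by 1)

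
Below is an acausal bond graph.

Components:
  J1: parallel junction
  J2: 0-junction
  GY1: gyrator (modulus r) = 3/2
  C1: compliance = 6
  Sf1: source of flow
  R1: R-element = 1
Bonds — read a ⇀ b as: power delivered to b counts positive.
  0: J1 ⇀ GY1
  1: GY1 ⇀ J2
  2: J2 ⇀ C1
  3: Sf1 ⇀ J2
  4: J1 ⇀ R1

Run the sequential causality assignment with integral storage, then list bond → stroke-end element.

β3 →Sf1  (source Sf1 imposes f)
β2 →J2  (C1 outputs effort q/C1)
β1 →GY1  (J2: bond 2 brought effort, rest push out)
β0 →GY1  (GY1 both-in/both-out from 1)
β4 →J1  (J1 needs exactly one e-in)

β0 |GY1
β1 |GY1
β2 |J2
β3 |Sf1
β4 |J1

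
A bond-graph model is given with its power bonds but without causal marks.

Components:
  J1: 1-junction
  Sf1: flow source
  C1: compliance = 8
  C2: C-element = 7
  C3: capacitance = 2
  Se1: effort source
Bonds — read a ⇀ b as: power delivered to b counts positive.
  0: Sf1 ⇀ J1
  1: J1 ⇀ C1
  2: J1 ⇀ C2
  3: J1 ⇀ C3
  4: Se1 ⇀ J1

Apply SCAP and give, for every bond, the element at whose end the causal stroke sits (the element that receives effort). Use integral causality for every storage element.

#0 stroke at Sf1  (Sf1: flow source, stroke at near end)
#4 stroke at J1  (Se1: effort source, stroke at far end)
#1 stroke at J1  (J1 flow already set via bond 0)
#2 stroke at J1  (J1: bond 0 brought flow, rest push out)
#3 stroke at J1  (1-jn J1 has f-setter on 0)

β0 stroke→Sf1
β1 stroke→J1
β2 stroke→J1
β3 stroke→J1
β4 stroke→J1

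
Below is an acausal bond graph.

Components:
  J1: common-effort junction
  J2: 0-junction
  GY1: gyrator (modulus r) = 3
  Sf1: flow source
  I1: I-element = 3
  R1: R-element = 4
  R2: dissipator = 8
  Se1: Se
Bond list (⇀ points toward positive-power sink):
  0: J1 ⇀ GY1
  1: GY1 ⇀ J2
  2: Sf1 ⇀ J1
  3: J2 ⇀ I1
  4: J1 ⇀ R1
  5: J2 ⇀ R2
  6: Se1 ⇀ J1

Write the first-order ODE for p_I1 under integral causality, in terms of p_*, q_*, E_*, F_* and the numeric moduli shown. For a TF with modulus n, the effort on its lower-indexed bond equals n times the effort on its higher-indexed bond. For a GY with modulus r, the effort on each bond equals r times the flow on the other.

β2 →Sf1  (Sf1 fixes flow; stroke at Sf1)
β6 →J1  (source Se1 imposes e)
β0 →GY1  (common-e at J1 fixed by 6)
β4 →R1  (J1 effort already set via bond 6)
β1 →GY1  (through GY1, causality inverts; strokes same side of GY1)
β3 →I1  (I1 integral (f out))
β5 →J2  (J2 needs exactly one e-in)

dp_I1/dt = 8*E_Se1/3 - 8*p_I1/3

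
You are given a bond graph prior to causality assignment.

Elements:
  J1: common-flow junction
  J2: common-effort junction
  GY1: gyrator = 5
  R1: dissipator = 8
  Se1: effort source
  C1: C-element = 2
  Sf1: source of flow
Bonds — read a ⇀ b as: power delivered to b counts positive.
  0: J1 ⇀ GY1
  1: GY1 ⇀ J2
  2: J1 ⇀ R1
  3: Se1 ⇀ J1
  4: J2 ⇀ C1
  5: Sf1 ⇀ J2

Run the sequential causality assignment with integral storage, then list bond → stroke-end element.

b3 →J1  (source Se1 imposes e)
b5 →Sf1  (Sf1: flow source, stroke at near end)
b4 →J2  (C1: C, integral causality)
b1 →GY1  (0-jn J2 has e-setter on 4)
b0 →GY1  (through GY1, causality inverts; strokes same side of GY1)
b2 →J1  (J1: bond 0 brought flow, rest push out)

bond 0 stroke at GY1
bond 1 stroke at GY1
bond 2 stroke at J1
bond 3 stroke at J1
bond 4 stroke at J2
bond 5 stroke at Sf1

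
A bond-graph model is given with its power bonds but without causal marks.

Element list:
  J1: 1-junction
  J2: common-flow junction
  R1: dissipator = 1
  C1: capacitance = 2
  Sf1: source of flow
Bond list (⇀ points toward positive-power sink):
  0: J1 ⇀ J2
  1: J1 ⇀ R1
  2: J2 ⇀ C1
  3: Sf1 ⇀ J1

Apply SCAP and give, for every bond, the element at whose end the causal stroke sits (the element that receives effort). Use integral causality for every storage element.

β3 |Sf1  (Sf1: flow source, stroke at near end)
β0 |J1  (J1 flow already set via bond 3)
β1 |J1  (common-f at J1 fixed by 3)
β2 |J2  (J2 flow already set via bond 0)

#0 stroke at J1
#1 stroke at J1
#2 stroke at J2
#3 stroke at Sf1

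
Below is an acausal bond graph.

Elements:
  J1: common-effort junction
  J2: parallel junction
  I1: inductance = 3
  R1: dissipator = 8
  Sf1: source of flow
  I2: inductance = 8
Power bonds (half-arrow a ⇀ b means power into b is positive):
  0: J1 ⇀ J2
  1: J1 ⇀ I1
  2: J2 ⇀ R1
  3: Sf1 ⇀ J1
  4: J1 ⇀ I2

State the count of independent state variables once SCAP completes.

2  (I1, I2 all integral)

β3 |Sf1  (Sf1: flow source, stroke at near end)
β1 |I1  (I1 outputs flow p/I1)
β4 |I2  (prefer integral on I2)
β0 |J1  (only one effort-in slot at J1)
β2 |J2  (J2: last free bond brings effort in)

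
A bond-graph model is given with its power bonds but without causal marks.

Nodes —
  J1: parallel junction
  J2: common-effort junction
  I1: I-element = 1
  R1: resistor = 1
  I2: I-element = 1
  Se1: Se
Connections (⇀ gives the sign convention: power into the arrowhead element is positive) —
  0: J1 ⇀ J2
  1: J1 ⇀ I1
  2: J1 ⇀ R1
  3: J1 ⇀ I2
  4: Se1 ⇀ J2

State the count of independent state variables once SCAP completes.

b4 |J2  (Se1 (Se) sets effort on bond)
b0 |J1  (common-e at J2 fixed by 4)
b1 |I1  (J1: bond 0 brought effort, rest push out)
b2 |R1  (0-jn J1 has e-setter on 0)
b3 |I2  (common-e at J1 fixed by 0)

2  (I1, I2 all integral)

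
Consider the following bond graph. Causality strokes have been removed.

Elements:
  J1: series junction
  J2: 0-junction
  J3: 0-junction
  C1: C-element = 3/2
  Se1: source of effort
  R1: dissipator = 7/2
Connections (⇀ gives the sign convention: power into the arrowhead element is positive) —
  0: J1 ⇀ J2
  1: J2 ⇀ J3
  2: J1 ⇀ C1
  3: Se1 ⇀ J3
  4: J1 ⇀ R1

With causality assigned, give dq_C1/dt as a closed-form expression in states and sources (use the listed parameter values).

b3 stroke at J3  (source Se1 imposes e)
b1 stroke at J2  (J3: bond 3 brought effort, rest push out)
b0 stroke at J1  (common-e at J2 fixed by 1)
b2 stroke at J1  (C1: C, integral causality)
b4 stroke at R1  (J1: last free bond brings flow in)

dq_C1/dt = -2*E_Se1/7 - 4*q_C1/21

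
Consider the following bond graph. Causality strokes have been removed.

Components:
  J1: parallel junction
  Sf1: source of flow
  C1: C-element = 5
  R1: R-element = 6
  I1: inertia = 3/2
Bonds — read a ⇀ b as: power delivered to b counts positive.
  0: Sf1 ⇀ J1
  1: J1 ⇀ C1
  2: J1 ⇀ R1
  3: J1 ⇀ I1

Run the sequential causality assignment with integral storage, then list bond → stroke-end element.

b0 →Sf1  (Sf1 fixes flow; stroke at Sf1)
b1 →J1  (prefer integral on C1)
b2 →R1  (J1: bond 1 brought effort, rest push out)
b3 →I1  (J1 effort already set via bond 1)

β0 |Sf1
β1 |J1
β2 |R1
β3 |I1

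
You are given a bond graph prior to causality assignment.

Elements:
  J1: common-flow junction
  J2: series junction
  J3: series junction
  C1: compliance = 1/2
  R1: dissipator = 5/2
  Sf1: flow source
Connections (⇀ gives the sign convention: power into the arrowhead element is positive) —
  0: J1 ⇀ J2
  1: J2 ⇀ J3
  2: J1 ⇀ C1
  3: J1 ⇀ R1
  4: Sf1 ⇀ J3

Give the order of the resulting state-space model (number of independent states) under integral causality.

b4 stroke at Sf1  (source Sf1 imposes f)
b1 stroke at J3  (common-f at J3 fixed by 4)
b0 stroke at J2  (J2 flow already set via bond 1)
b2 stroke at J1  (J1: bond 0 brought flow, rest push out)
b3 stroke at J1  (common-f at J1 fixed by 0)

1  (C1 all integral)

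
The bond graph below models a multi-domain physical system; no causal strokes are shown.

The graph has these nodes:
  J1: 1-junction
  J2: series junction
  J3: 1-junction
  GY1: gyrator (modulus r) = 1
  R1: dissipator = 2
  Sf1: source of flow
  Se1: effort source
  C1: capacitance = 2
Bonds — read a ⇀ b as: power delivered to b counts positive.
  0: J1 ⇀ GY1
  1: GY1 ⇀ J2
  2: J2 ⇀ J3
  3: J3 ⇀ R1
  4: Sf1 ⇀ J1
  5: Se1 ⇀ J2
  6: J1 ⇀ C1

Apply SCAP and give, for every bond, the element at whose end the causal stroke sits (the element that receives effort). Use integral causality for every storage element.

β0 stroke at J1
β1 stroke at J2
β2 stroke at J3
β3 stroke at R1
β4 stroke at Sf1
β5 stroke at J2
β6 stroke at J1

bond 4 stroke at Sf1  (Sf1 (Sf) sets flow on bond)
bond 5 stroke at J2  (Se1 fixes effort; stroke away)
bond 0 stroke at J1  (J1 flow already set via bond 4)
bond 6 stroke at J1  (J1: bond 4 brought flow, rest push out)
bond 1 stroke at J2  (through GY1, causality inverts; strokes same side of GY1)
bond 2 stroke at J3  (J2 needs exactly one f-in)
bond 3 stroke at R1  (only one flow-in slot at J3)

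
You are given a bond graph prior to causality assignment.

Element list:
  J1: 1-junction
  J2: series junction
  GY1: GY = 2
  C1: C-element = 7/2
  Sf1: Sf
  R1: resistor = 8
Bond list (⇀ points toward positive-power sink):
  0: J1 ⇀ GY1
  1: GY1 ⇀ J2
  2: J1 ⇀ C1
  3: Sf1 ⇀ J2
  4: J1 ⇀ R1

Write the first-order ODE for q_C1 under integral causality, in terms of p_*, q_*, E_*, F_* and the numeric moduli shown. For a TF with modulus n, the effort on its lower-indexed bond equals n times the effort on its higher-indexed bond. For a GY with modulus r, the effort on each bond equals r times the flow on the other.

dq_C1/dt = -F_Sf1/4 - q_C1/28

β3 stroke at Sf1  (Sf1: flow source, stroke at near end)
β1 stroke at J2  (1-jn J2 has f-setter on 3)
β0 stroke at J1  (GY1: gyrator matches bond 1)
β2 stroke at J1  (prefer integral on C1)
β4 stroke at R1  (J1 needs exactly one f-in)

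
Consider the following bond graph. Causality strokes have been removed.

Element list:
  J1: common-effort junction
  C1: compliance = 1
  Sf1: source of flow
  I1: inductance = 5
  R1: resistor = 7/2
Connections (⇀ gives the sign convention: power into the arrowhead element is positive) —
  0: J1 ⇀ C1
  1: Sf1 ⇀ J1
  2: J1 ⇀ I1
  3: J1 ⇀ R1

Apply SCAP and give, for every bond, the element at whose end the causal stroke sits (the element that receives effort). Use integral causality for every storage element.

bond 1 stroke→Sf1  (Sf1 fixes flow; stroke at Sf1)
bond 0 stroke→J1  (prefer integral on C1)
bond 2 stroke→I1  (common-e at J1 fixed by 0)
bond 3 stroke→R1  (common-e at J1 fixed by 0)

b0 stroke at J1
b1 stroke at Sf1
b2 stroke at I1
b3 stroke at R1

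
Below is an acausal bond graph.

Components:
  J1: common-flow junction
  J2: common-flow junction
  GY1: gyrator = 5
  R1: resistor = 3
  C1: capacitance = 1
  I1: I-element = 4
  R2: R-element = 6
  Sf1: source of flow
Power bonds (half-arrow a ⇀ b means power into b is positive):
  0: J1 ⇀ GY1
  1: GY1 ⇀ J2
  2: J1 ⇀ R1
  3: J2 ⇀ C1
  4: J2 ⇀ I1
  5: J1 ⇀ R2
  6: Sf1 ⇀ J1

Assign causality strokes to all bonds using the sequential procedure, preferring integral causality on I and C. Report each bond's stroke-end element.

β0 stroke at J1
β1 stroke at J2
β2 stroke at J1
β3 stroke at J2
β4 stroke at I1
β5 stroke at J1
β6 stroke at Sf1

#6 stroke at Sf1  (Sf1 (Sf) sets flow on bond)
#0 stroke at J1  (common-f at J1 fixed by 6)
#2 stroke at J1  (common-f at J1 fixed by 6)
#5 stroke at J1  (J1: bond 6 brought flow, rest push out)
#1 stroke at J2  (GY1: gyrator matches bond 0)
#3 stroke at J2  (prefer integral on C1)
#4 stroke at I1  (closing 1-jn rule on J2)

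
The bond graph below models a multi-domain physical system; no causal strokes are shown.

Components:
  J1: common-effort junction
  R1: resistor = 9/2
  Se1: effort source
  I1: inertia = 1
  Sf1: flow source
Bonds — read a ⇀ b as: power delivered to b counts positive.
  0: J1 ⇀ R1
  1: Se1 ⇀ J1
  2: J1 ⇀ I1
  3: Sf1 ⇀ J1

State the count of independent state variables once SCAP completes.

1  (I1 all integral)

#1 →J1  (Se1 (Se) sets effort on bond)
#3 →Sf1  (Sf1: flow source, stroke at near end)
#0 →R1  (0-jn J1 has e-setter on 1)
#2 →I1  (common-e at J1 fixed by 1)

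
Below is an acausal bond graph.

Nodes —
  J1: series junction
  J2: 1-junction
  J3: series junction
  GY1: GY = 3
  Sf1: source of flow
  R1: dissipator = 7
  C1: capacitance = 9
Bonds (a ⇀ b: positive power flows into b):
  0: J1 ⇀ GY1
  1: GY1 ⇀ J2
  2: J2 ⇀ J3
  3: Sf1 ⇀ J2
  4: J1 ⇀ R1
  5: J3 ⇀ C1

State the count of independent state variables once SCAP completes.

#3 stroke→Sf1  (Sf1: flow source, stroke at near end)
#1 stroke→J2  (J2: bond 3 brought flow, rest push out)
#2 stroke→J2  (J2: bond 3 brought flow, rest push out)
#5 stroke→J3  (common-f at J3 fixed by 2)
#0 stroke→J1  (GY GY1: same side as bond 1)
#4 stroke→R1  (J1 needs exactly one f-in)

1  (C1 all integral)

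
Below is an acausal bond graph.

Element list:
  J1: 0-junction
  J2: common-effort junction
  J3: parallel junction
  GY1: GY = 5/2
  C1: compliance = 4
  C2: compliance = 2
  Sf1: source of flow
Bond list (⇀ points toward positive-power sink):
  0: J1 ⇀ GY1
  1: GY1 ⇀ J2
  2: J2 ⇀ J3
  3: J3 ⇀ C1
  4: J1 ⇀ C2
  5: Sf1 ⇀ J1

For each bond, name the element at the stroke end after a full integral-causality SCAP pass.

bond 0 |GY1
bond 1 |GY1
bond 2 |J2
bond 3 |J3
bond 4 |J1
bond 5 |Sf1

b5 →Sf1  (Sf1 (Sf) sets flow on bond)
b3 →J3  (prefer integral on C1)
b2 →J2  (0-jn J3 has e-setter on 3)
b1 →GY1  (J2 effort already set via bond 2)
b0 →GY1  (through GY1, causality inverts; strokes same side of GY1)
b4 →J1  (closing 0-jn rule on J1)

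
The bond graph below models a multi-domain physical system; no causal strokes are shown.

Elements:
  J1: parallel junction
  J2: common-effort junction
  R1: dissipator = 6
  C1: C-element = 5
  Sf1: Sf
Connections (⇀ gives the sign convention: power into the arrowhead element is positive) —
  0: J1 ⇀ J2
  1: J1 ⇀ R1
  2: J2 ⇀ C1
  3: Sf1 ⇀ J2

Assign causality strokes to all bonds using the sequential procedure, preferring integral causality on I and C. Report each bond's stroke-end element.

b3 →Sf1  (Sf1 fixes flow; stroke at Sf1)
b2 →J2  (C1 outputs effort q/C1)
b0 →J1  (common-e at J2 fixed by 2)
b1 →R1  (J1 effort already set via bond 0)

bond 0 →J1
bond 1 →R1
bond 2 →J2
bond 3 →Sf1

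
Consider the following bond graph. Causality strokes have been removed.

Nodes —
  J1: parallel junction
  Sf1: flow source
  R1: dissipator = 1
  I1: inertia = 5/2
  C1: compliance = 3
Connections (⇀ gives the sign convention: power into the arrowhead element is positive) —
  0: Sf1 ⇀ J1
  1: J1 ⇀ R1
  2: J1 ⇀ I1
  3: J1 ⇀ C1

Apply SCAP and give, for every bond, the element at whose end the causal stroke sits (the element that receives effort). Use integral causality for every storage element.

bond 0 stroke at Sf1  (source Sf1 imposes f)
bond 2 stroke at I1  (I1 outputs flow p/I1)
bond 3 stroke at J1  (C1: C, integral causality)
bond 1 stroke at R1  (J1 effort already set via bond 3)

β0 stroke→Sf1
β1 stroke→R1
β2 stroke→I1
β3 stroke→J1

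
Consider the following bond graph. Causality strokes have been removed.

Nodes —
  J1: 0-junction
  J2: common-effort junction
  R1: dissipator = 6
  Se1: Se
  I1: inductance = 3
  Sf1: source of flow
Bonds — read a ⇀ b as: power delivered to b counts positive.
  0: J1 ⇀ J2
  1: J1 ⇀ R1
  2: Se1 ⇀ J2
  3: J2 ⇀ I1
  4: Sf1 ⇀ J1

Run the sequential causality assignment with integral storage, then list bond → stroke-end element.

β0 →J1
β1 →R1
β2 →J2
β3 →I1
β4 →Sf1

#2 stroke at J2  (source Se1 imposes e)
#4 stroke at Sf1  (Sf1 fixes flow; stroke at Sf1)
#0 stroke at J1  (J2 effort already set via bond 2)
#3 stroke at I1  (common-e at J2 fixed by 2)
#1 stroke at R1  (common-e at J1 fixed by 0)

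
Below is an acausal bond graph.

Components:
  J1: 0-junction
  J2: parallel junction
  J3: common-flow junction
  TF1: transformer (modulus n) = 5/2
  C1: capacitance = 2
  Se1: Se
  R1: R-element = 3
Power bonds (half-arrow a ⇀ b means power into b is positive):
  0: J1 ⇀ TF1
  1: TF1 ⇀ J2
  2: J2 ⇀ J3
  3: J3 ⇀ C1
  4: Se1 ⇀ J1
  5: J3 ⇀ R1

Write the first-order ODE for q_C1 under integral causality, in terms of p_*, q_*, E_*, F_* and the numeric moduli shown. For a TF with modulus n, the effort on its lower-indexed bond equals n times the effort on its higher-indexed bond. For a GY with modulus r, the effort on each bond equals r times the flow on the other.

dq_C1/dt = 2*E_Se1/15 - q_C1/6

bond 4 →J1  (Se1 (Se) sets effort on bond)
bond 0 →TF1  (J1 effort already set via bond 4)
bond 1 →J2  (TF1 one-in-one-out from 0)
bond 2 →J3  (0-jn J2 has e-setter on 1)
bond 3 →J3  (prefer integral on C1)
bond 5 →R1  (only one flow-in slot at J3)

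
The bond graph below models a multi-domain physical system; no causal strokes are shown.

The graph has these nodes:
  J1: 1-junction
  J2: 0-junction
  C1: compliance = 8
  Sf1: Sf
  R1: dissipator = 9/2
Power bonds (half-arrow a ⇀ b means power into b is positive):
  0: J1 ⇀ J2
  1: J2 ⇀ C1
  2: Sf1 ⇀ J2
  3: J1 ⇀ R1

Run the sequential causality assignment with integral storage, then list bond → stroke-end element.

#2 →Sf1  (source Sf1 imposes f)
#1 →J2  (C1 integral (e out))
#0 →J1  (common-e at J2 fixed by 1)
#3 →R1  (closing 1-jn rule on J1)

β0 stroke→J1
β1 stroke→J2
β2 stroke→Sf1
β3 stroke→R1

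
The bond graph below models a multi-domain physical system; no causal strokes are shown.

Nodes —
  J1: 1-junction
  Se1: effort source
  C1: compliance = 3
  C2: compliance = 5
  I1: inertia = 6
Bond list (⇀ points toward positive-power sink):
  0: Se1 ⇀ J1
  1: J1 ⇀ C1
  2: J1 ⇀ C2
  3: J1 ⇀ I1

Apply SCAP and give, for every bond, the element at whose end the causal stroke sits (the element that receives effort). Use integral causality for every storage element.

#0 |J1  (Se1 fixes effort; stroke away)
#1 |J1  (C1 integral (e out))
#2 |J1  (prefer integral on C2)
#3 |I1  (J1 needs exactly one f-in)

β0 stroke→J1
β1 stroke→J1
β2 stroke→J1
β3 stroke→I1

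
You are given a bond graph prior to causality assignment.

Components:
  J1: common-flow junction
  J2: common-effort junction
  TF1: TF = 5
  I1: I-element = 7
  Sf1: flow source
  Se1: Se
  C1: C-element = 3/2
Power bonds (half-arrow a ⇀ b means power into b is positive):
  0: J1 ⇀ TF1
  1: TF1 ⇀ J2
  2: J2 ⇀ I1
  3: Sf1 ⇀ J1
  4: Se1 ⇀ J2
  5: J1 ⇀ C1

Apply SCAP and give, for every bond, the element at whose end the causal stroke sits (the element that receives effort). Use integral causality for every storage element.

β0 →J1
β1 →TF1
β2 →I1
β3 →Sf1
β4 →J2
β5 →J1

β3 |Sf1  (Sf1 fixes flow; stroke at Sf1)
β4 |J2  (Se1 fixes effort; stroke away)
β0 |J1  (J1 flow already set via bond 3)
β5 |J1  (common-f at J1 fixed by 3)
β1 |TF1  (J2 effort already set via bond 4)
β2 |I1  (J2 effort already set via bond 4)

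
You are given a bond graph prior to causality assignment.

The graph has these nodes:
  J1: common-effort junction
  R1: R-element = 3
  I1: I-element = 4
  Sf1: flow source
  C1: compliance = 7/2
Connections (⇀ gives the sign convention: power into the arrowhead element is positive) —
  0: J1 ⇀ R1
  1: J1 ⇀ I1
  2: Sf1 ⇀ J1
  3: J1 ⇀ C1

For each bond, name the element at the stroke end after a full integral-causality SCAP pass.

#0 stroke at R1
#1 stroke at I1
#2 stroke at Sf1
#3 stroke at J1

β2 stroke at Sf1  (source Sf1 imposes f)
β1 stroke at I1  (I1 integral (f out))
β3 stroke at J1  (C1 integral (e out))
β0 stroke at R1  (J1: bond 3 brought effort, rest push out)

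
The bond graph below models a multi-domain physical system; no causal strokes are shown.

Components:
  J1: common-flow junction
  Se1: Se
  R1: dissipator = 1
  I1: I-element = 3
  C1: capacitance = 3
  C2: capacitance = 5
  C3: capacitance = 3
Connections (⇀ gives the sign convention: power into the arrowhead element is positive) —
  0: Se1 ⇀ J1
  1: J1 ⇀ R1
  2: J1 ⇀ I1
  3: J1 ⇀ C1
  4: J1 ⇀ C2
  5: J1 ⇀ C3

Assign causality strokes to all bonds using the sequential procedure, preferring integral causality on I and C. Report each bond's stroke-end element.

#0 |J1  (Se1 fixes effort; stroke away)
#2 |I1  (I1 integral (f out))
#1 |J1  (J1: bond 2 brought flow, rest push out)
#3 |J1  (common-f at J1 fixed by 2)
#4 |J1  (J1 flow already set via bond 2)
#5 |J1  (J1 flow already set via bond 2)

b0 stroke at J1
b1 stroke at J1
b2 stroke at I1
b3 stroke at J1
b4 stroke at J1
b5 stroke at J1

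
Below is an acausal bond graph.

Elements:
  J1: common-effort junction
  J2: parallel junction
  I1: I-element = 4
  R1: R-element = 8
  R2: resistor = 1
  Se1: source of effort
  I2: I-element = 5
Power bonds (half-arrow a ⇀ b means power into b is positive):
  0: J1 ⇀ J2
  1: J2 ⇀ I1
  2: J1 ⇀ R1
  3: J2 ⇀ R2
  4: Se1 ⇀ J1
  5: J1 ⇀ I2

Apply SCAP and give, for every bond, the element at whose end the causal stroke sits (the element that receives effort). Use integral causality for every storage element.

#4 |J1  (Se1 fixes effort; stroke away)
#0 |J2  (common-e at J1 fixed by 4)
#2 |R1  (0-jn J1 has e-setter on 4)
#5 |I2  (common-e at J1 fixed by 4)
#1 |I1  (common-e at J2 fixed by 0)
#3 |R2  (common-e at J2 fixed by 0)

bond 0 |J2
bond 1 |I1
bond 2 |R1
bond 3 |R2
bond 4 |J1
bond 5 |I2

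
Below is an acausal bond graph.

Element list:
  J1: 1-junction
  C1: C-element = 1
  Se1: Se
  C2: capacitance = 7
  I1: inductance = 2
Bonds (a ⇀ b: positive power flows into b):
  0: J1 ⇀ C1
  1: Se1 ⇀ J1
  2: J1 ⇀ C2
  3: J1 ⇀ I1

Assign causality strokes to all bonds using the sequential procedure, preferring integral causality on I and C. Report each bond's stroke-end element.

bond 1 →J1  (Se1 fixes effort; stroke away)
bond 0 →J1  (C1 outputs effort q/C1)
bond 2 →J1  (prefer integral on C2)
bond 3 →I1  (closing 1-jn rule on J1)

bond 0 →J1
bond 1 →J1
bond 2 →J1
bond 3 →I1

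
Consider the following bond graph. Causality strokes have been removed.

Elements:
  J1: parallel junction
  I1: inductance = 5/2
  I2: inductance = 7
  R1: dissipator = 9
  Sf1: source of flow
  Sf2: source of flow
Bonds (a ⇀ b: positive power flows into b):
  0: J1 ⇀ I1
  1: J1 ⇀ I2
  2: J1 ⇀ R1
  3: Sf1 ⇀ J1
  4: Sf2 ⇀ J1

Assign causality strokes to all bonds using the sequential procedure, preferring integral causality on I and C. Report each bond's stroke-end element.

#0 stroke→I1
#1 stroke→I2
#2 stroke→J1
#3 stroke→Sf1
#4 stroke→Sf2

#3 stroke→Sf1  (Sf1 (Sf) sets flow on bond)
#4 stroke→Sf2  (Sf2: flow source, stroke at near end)
#0 stroke→I1  (I1: I, integral causality)
#1 stroke→I2  (I2: I, integral causality)
#2 stroke→J1  (J1: last free bond brings effort in)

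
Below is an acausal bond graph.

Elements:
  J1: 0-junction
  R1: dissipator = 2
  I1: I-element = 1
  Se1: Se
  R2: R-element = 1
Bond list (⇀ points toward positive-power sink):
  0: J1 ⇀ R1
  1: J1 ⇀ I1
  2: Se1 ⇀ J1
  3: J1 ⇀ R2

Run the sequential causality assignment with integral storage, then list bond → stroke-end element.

β2 stroke→J1  (Se1 (Se) sets effort on bond)
β0 stroke→R1  (J1 effort already set via bond 2)
β1 stroke→I1  (J1 effort already set via bond 2)
β3 stroke→R2  (J1: bond 2 brought effort, rest push out)

β0 stroke→R1
β1 stroke→I1
β2 stroke→J1
β3 stroke→R2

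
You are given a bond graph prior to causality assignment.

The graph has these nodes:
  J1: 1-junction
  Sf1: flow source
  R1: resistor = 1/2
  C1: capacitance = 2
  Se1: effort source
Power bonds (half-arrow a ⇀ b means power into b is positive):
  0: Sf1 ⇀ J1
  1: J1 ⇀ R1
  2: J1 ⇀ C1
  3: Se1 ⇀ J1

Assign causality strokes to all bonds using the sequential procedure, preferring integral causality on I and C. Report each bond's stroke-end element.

bond 0 →Sf1
bond 1 →J1
bond 2 →J1
bond 3 →J1

#0 stroke at Sf1  (Sf1: flow source, stroke at near end)
#3 stroke at J1  (Se1 (Se) sets effort on bond)
#1 stroke at J1  (J1: bond 0 brought flow, rest push out)
#2 stroke at J1  (J1: bond 0 brought flow, rest push out)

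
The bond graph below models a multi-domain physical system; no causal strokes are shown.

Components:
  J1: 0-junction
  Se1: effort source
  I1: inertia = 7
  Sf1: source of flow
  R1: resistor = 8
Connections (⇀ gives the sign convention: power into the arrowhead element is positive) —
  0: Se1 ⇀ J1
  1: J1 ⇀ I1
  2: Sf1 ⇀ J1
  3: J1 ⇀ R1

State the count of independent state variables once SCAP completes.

#0 |J1  (Se1 fixes effort; stroke away)
#2 |Sf1  (Sf1: flow source, stroke at near end)
#1 |I1  (J1: bond 0 brought effort, rest push out)
#3 |R1  (common-e at J1 fixed by 0)

1  (I1 all integral)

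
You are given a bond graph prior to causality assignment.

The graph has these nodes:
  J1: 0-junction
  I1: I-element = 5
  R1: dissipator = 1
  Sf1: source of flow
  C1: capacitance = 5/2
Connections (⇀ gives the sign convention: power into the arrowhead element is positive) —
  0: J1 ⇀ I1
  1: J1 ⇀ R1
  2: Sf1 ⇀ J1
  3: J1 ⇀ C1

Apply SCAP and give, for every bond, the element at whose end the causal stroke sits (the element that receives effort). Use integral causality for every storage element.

b0 stroke at I1
b1 stroke at R1
b2 stroke at Sf1
b3 stroke at J1

bond 2 stroke→Sf1  (Sf1 fixes flow; stroke at Sf1)
bond 0 stroke→I1  (I1 integral (f out))
bond 3 stroke→J1  (C1: C, integral causality)
bond 1 stroke→R1  (common-e at J1 fixed by 3)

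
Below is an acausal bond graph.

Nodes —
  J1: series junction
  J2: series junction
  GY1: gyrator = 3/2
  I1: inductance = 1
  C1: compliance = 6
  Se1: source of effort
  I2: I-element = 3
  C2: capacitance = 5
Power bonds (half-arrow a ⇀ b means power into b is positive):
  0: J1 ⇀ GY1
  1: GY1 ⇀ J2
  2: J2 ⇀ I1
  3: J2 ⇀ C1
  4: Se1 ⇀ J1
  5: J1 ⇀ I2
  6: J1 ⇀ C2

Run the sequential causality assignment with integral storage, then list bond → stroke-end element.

β0 |J1
β1 |J2
β2 |I1
β3 |J2
β4 |J1
β5 |I2
β6 |J1

bond 4 →J1  (source Se1 imposes e)
bond 2 →I1  (I1: I, integral causality)
bond 1 →J2  (J2: bond 2 brought flow, rest push out)
bond 3 →J2  (J2 flow already set via bond 2)
bond 0 →J1  (GY GY1: same side as bond 1)
bond 5 →I2  (I2 integral (f out))
bond 6 →J1  (common-f at J1 fixed by 5)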